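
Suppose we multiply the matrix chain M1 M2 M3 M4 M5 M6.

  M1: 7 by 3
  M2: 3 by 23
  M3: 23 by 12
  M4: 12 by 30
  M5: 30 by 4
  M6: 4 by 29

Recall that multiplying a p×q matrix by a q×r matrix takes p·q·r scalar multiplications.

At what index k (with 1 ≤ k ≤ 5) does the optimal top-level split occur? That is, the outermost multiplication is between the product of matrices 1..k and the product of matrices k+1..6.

Adjacent pairs: M1M2 = 7·3·23 = 483; M2M3 = 3·23·12 = 828; M3M4 = 23·12·30 = 8280; M4M5 = 12·30·4 = 1440; M5M6 = 30·4·29 = 3480.
Length 3: M1..M3: k=1: 0+828+7·3·12=1080; k=2: 483+0+7·23·12=2415 → min 1080 | M2..M4: k=2: 0+8280+3·23·30=10350; k=3: 828+0+3·12·30=1908 → min 1908 | M3..M5: k=3: 0+1440+23·12·4=2544; k=4: 8280+0+23·30·4=11040 → min 2544 | M4..M6: k=4: 0+3480+12·30·29=13920; k=5: 1440+0+12·4·29=2832 → min 2832.
Length 4: M1..M4: k=1: 0+1908+7·3·30=2538; k=2: 483+8280+7·23·30=13593; k=3: 1080+0+7·12·30=3600 → min 2538 | M2..M5: k=2: 0+2544+3·23·4=2820; k=3: 828+1440+3·12·4=2412; k=4: 1908+0+3·30·4=2268 → min 2268 | M3..M6: k=3: 0+2832+23·12·29=10836; k=4: 8280+3480+23·30·29=31770; k=5: 2544+0+23·4·29=5212 → min 5212.
Length 5: M1..M5: k=1: 0+2268+7·3·4=2352; k=2: 483+2544+7·23·4=3671; k=3: 1080+1440+7·12·4=2856; k=4: 2538+0+7·30·4=3378 → min 2352 | M2..M6: k=2: 0+5212+3·23·29=7213; k=3: 828+2832+3·12·29=4704; k=4: 1908+3480+3·30·29=7998; k=5: 2268+0+3·4·29=2616 → min 2616.
Top-level splits: k=1: (M1..M1)·(M2..M6) → 0+2616+7·3·29 = 3225; k=2: (M1..M2)·(M3..M6) → 483+5212+7·23·29 = 10364; k=3: (M1..M3)·(M4..M6) → 1080+2832+7·12·29 = 6348; k=4: (M1..M4)·(M5..M6) → 2538+3480+7·30·29 = 12108; k=5: (M1..M5)·(M6..M6) → 2352+0+7·4·29 = 3164.
Best split is after M5, i.e. k = 5.

5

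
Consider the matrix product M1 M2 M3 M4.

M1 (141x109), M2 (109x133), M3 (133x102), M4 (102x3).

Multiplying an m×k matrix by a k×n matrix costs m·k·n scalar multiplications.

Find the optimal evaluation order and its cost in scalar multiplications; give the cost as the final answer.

Adjacent pairs: M1M2 = 141·109·133 = 2044077; M2M3 = 109·133·102 = 1478694; M3M4 = 133·102·3 = 40698.
Length 3: M1..M3: k=1: 0+1478694+141·109·102=3046332; k=2: 2044077+0+141·133·102=3956883 → min 3046332 | M2..M4: k=2: 0+40698+109·133·3=84189; k=3: 1478694+0+109·102·3=1512048 → min 84189.
Length 4: M1..M4: k=1: 0+84189+141·109·3=130296; k=2: 2044077+40698+141·133·3=2141034; k=3: 3046332+0+141·102·3=3089478 → min 130296.
Optimal parenthesization: (M1 (M2 (M3 M4))) with cost 130296.

130296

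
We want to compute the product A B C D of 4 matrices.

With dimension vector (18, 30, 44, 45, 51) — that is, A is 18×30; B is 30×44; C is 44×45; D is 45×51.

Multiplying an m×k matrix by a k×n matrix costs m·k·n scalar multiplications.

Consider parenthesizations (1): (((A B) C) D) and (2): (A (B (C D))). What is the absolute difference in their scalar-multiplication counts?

Order (1) = (((A B) C) D): (A B): 18×30 by 30×44 → 18×44, cost 18·30·44 = 23760; ((A B) C): 18×44 by 44×45 → 18×45, cost 18·44·45 = 35640; cumulative 59400; (((A B) C) D): 18×45 by 45×51 → 18×51, cost 18·45·51 = 41310; cumulative 100710. Total 100710.
Order (2) = (A (B (C D))): (C D): 44×45 by 45×51 → 44×51, cost 44·45·51 = 100980; (B (C D)): 30×44 by 44×51 → 30×51, cost 30·44·51 = 67320; cumulative 168300; (A (B (C D))): 18×30 by 30×51 → 18×51, cost 18·30·51 = 27540; cumulative 195840. Total 195840.
Difference: |100710 − 195840| = 95130.

95130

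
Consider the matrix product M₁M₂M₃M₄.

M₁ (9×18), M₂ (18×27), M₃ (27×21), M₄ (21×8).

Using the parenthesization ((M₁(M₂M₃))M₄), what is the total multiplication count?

15120

(M₂M₃): 18×27 by 27×21 → 18×21, cost 18·27·21 = 10206
(M₁(M₂M₃)): 9×18 by 18×21 → 9×21, cost 9·18·21 = 3402; cumulative 13608
((M₁(M₂M₃))M₄): 9×21 by 21×8 → 9×8, cost 9·21·8 = 1512; cumulative 15120
Total: 15120 scalar multiplications.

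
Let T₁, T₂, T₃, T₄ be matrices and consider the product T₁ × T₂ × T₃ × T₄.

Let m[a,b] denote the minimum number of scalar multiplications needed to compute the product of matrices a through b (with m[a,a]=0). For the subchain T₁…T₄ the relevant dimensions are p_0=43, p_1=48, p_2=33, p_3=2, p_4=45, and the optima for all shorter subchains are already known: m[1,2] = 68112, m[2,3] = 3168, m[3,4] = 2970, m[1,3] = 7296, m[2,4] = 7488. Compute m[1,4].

m[1,4] = min over k∈[1,3] of m[1,k]+m[k+1,4]+p_{0}·p_k·p_{4}.
k=1: 0 + 7488 + 43·48·45 = 100368; k=2: 68112 + 2970 + 43·33·45 = 134937; k=3: 7296 + 0 + 43·2·45 = 11166.
Minimum: 11166 at k=3.

11166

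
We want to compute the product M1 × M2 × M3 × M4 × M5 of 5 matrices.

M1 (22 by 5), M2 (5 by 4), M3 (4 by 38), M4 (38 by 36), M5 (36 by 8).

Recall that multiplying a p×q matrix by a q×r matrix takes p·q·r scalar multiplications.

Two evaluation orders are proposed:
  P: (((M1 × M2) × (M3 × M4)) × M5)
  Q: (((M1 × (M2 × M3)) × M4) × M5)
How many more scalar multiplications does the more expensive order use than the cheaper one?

25956

Order P = (((M1 × M2) × (M3 × M4)) × M5): (M1 × M2): 22×5 by 5×4 → 22×4, cost 22·5·4 = 440; (M3 × M4): 4×38 by 38×36 → 4×36, cost 4·38·36 = 5472; ((M1 × M2) × (M3 × M4)): 22×4 by 4×36 → 22×36, cost 22·4·36 = 3168; cumulative 9080; (((M1 × M2) × (M3 × M4)) × M5): 22×36 by 36×8 → 22×8, cost 22·36·8 = 6336; cumulative 15416. Total 15416.
Order Q = (((M1 × (M2 × M3)) × M4) × M5): (M2 × M3): 5×4 by 4×38 → 5×38, cost 5·4·38 = 760; (M1 × (M2 × M3)): 22×5 by 5×38 → 22×38, cost 22·5·38 = 4180; cumulative 4940; ((M1 × (M2 × M3)) × M4): 22×38 by 38×36 → 22×36, cost 22·38·36 = 30096; cumulative 35036; (((M1 × (M2 × M3)) × M4) × M5): 22×36 by 36×8 → 22×8, cost 22·36·8 = 6336; cumulative 41372. Total 41372.
Difference: |15416 − 41372| = 25956.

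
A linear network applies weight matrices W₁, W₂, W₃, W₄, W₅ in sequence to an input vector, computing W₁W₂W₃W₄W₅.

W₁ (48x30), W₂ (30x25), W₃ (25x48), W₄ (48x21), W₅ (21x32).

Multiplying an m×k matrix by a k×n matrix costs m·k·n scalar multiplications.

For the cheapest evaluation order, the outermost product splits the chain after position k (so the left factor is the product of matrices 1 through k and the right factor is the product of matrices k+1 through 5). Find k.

Adjacent pairs: W₁W₂ = 48·30·25 = 36000; W₂W₃ = 30·25·48 = 36000; W₃W₄ = 25·48·21 = 25200; W₄W₅ = 48·21·32 = 32256.
Length 3: W₁..W₃: k=1: 0+36000+48·30·48=105120; k=2: 36000+0+48·25·48=93600 → min 93600 | W₂..W₄: k=2: 0+25200+30·25·21=40950; k=3: 36000+0+30·48·21=66240 → min 40950 | W₃..W₅: k=3: 0+32256+25·48·32=70656; k=4: 25200+0+25·21·32=42000 → min 42000.
Length 4: W₁..W₄: k=1: 0+40950+48·30·21=71190; k=2: 36000+25200+48·25·21=86400; k=3: 93600+0+48·48·21=141984 → min 71190 | W₂..W₅: k=2: 0+42000+30·25·32=66000; k=3: 36000+32256+30·48·32=114336; k=4: 40950+0+30·21·32=61110 → min 61110.
Top-level splits: k=1: (W₁..W₁)·(W₂..W₅) → 0+61110+48·30·32 = 107190; k=2: (W₁..W₂)·(W₃..W₅) → 36000+42000+48·25·32 = 116400; k=3: (W₁..W₃)·(W₄..W₅) → 93600+32256+48·48·32 = 199584; k=4: (W₁..W₄)·(W₅..W₅) → 71190+0+48·21·32 = 103446.
Best split is after W₄, i.e. k = 4.

4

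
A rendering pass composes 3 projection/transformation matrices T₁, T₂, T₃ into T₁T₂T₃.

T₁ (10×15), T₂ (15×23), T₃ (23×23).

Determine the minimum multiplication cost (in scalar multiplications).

8740

Order (T₁(T₂T₃)): (T₂T₃): 15×23 by 23×23 → 15×23, cost 15·23·23 = 7935; (T₁(T₂T₃)): 10×15 by 15×23 → 10×23, cost 10·15·23 = 3450; cumulative 11385. Total 11385.
Order ((T₁T₂)T₃): (T₁T₂): 10×15 by 15×23 → 10×23, cost 10·15·23 = 3450; ((T₁T₂)T₃): 10×23 by 23×23 → 10×23, cost 10·23·23 = 5290; cumulative 8740. Total 8740.
Minimum: 8740.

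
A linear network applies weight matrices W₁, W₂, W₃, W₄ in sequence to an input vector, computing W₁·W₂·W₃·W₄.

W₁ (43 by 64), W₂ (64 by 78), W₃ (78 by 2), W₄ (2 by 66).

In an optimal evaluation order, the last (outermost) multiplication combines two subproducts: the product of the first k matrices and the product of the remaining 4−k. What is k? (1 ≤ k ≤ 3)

Adjacent pairs: W₁W₂ = 43·64·78 = 214656; W₂W₃ = 64·78·2 = 9984; W₃W₄ = 78·2·66 = 10296.
Length 3: W₁..W₃: k=1: 0+9984+43·64·2=15488; k=2: 214656+0+43·78·2=221364 → min 15488 | W₂..W₄: k=2: 0+10296+64·78·66=339768; k=3: 9984+0+64·2·66=18432 → min 18432.
Top-level splits: k=1: (W₁..W₁)·(W₂..W₄) → 0+18432+43·64·66 = 200064; k=2: (W₁..W₂)·(W₃..W₄) → 214656+10296+43·78·66 = 446316; k=3: (W₁..W₃)·(W₄..W₄) → 15488+0+43·2·66 = 21164.
Best split is after W₃, i.e. k = 3.

3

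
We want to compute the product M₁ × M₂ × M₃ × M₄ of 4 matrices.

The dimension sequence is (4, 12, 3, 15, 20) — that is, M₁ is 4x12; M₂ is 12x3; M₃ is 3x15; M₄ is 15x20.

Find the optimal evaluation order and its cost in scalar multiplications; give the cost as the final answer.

Adjacent pairs: M₁M₂ = 4·12·3 = 144; M₂M₃ = 12·3·15 = 540; M₃M₄ = 3·15·20 = 900.
Length 3: M₁..M₃: k=1: 0+540+4·12·15=1260; k=2: 144+0+4·3·15=324 → min 324 | M₂..M₄: k=2: 0+900+12·3·20=1620; k=3: 540+0+12·15·20=4140 → min 1620.
Length 4: M₁..M₄: k=1: 0+1620+4·12·20=2580; k=2: 144+900+4·3·20=1284; k=3: 324+0+4·15·20=1524 → min 1284.
Optimal parenthesization: ((M₁ × M₂) × (M₃ × M₄)) with cost 1284.

1284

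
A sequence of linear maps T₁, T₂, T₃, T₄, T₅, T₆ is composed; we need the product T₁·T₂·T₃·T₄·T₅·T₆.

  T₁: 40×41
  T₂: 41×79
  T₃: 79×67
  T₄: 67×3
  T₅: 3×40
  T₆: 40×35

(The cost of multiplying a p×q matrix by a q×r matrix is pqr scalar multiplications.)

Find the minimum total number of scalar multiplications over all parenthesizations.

38916

Adjacent pairs: T₁T₂ = 40·41·79 = 129560; T₂T₃ = 41·79·67 = 217013; T₃T₄ = 79·67·3 = 15879; T₄T₅ = 67·3·40 = 8040; T₅T₆ = 3·40·35 = 4200.
Length 3: T₁..T₃: k=1: 0+217013+40·41·67=326893; k=2: 129560+0+40·79·67=341280 → min 326893 | T₂..T₄: k=2: 0+15879+41·79·3=25596; k=3: 217013+0+41·67·3=225254 → min 25596 | T₃..T₅: k=3: 0+8040+79·67·40=219760; k=4: 15879+0+79·3·40=25359 → min 25359 | T₄..T₆: k=4: 0+4200+67·3·35=11235; k=5: 8040+0+67·40·35=101840 → min 11235.
Length 4: T₁..T₄: k=1: 0+25596+40·41·3=30516; k=2: 129560+15879+40·79·3=154919; k=3: 326893+0+40·67·3=334933 → min 30516 | T₂..T₅: k=2: 0+25359+41·79·40=154919; k=3: 217013+8040+41·67·40=334933; k=4: 25596+0+41·3·40=30516 → min 30516 | T₃..T₆: k=3: 0+11235+79·67·35=196490; k=4: 15879+4200+79·3·35=28374; k=5: 25359+0+79·40·35=135959 → min 28374.
Length 5: T₁..T₅: k=1: 0+30516+40·41·40=96116; k=2: 129560+25359+40·79·40=281319; k=3: 326893+8040+40·67·40=442133; k=4: 30516+0+40·3·40=35316 → min 35316 | T₂..T₆: k=2: 0+28374+41·79·35=141739; k=3: 217013+11235+41·67·35=324393; k=4: 25596+4200+41·3·35=34101; k=5: 30516+0+41·40·35=87916 → min 34101.
Length 6: T₁..T₆: k=1: 0+34101+40·41·35=91501; k=2: 129560+28374+40·79·35=268534; k=3: 326893+11235+40·67·35=431928; k=4: 30516+4200+40·3·35=38916; k=5: 35316+0+40·40·35=91316 → min 38916.
Optimal order: ((T₁·(T₂·(T₃·T₄)))·(T₅·T₆)) with cost 38916.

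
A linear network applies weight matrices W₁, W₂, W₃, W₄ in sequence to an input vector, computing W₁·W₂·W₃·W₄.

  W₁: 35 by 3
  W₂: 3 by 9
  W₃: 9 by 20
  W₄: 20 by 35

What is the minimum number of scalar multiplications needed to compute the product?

6315

Adjacent pairs: W₁W₂ = 35·3·9 = 945; W₂W₃ = 3·9·20 = 540; W₃W₄ = 9·20·35 = 6300.
Length 3: W₁..W₃: k=1: 0+540+35·3·20=2640; k=2: 945+0+35·9·20=7245 → min 2640 | W₂..W₄: k=2: 0+6300+3·9·35=7245; k=3: 540+0+3·20·35=2640 → min 2640.
Length 4: W₁..W₄: k=1: 0+2640+35·3·35=6315; k=2: 945+6300+35·9·35=18270; k=3: 2640+0+35·20·35=27140 → min 6315.
Optimal order: (W₁·((W₂·W₃)·W₄)) with cost 6315.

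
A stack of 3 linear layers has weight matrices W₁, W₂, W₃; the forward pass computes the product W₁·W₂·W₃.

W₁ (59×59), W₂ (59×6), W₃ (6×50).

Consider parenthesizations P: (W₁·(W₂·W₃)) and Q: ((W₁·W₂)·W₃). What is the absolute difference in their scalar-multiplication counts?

153164

Order P = (W₁·(W₂·W₃)): (W₂·W₃): 59×6 by 6×50 → 59×50, cost 59·6·50 = 17700; (W₁·(W₂·W₃)): 59×59 by 59×50 → 59×50, cost 59·59·50 = 174050; cumulative 191750. Total 191750.
Order Q = ((W₁·W₂)·W₃): (W₁·W₂): 59×59 by 59×6 → 59×6, cost 59·59·6 = 20886; ((W₁·W₂)·W₃): 59×6 by 6×50 → 59×50, cost 59·6·50 = 17700; cumulative 38586. Total 38586.
Difference: |191750 − 38586| = 153164.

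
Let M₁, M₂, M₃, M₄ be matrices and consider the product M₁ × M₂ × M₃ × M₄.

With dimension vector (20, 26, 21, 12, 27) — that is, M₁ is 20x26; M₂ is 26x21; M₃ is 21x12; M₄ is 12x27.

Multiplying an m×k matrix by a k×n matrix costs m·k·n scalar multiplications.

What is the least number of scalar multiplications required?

19272

Adjacent pairs: M₁M₂ = 20·26·21 = 10920; M₂M₃ = 26·21·12 = 6552; M₃M₄ = 21·12·27 = 6804.
Length 3: M₁..M₃: k=1: 0+6552+20·26·12=12792; k=2: 10920+0+20·21·12=15960 → min 12792 | M₂..M₄: k=2: 0+6804+26·21·27=21546; k=3: 6552+0+26·12·27=14976 → min 14976.
Length 4: M₁..M₄: k=1: 0+14976+20·26·27=29016; k=2: 10920+6804+20·21·27=29064; k=3: 12792+0+20·12·27=19272 → min 19272.
Optimal order: ((M₁ × (M₂ × M₃)) × M₄) with cost 19272.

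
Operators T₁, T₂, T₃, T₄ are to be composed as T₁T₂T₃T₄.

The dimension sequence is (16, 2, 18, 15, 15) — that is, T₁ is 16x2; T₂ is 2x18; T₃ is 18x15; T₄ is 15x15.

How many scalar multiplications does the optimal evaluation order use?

Adjacent pairs: T₁T₂ = 16·2·18 = 576; T₂T₃ = 2·18·15 = 540; T₃T₄ = 18·15·15 = 4050.
Length 3: T₁..T₃: k=1: 0+540+16·2·15=1020; k=2: 576+0+16·18·15=4896 → min 1020 | T₂..T₄: k=2: 0+4050+2·18·15=4590; k=3: 540+0+2·15·15=990 → min 990.
Length 4: T₁..T₄: k=1: 0+990+16·2·15=1470; k=2: 576+4050+16·18·15=8946; k=3: 1020+0+16·15·15=4620 → min 1470.
Optimal order: (T₁((T₂T₃)T₄)) with cost 1470.

1470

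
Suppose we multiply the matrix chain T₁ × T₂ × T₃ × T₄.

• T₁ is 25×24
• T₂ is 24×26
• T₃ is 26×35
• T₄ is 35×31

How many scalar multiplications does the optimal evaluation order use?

Adjacent pairs: T₁T₂ = 25·24·26 = 15600; T₂T₃ = 24·26·35 = 21840; T₃T₄ = 26·35·31 = 28210.
Length 3: T₁..T₃: k=1: 0+21840+25·24·35=42840; k=2: 15600+0+25·26·35=38350 → min 38350 | T₂..T₄: k=2: 0+28210+24·26·31=47554; k=3: 21840+0+24·35·31=47880 → min 47554.
Length 4: T₁..T₄: k=1: 0+47554+25·24·31=66154; k=2: 15600+28210+25·26·31=63960; k=3: 38350+0+25·35·31=65475 → min 63960.
Optimal order: ((T₁ × T₂) × (T₃ × T₄)) with cost 63960.

63960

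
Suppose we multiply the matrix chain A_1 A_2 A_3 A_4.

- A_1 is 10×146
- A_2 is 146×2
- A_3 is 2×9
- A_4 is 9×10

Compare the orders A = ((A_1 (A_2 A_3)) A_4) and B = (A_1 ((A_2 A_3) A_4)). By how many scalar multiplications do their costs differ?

13700

Order A = ((A_1 (A_2 A_3)) A_4): (A_2 A_3): 146×2 by 2×9 → 146×9, cost 146·2·9 = 2628; (A_1 (A_2 A_3)): 10×146 by 146×9 → 10×9, cost 10·146·9 = 13140; cumulative 15768; ((A_1 (A_2 A_3)) A_4): 10×9 by 9×10 → 10×10, cost 10·9·10 = 900; cumulative 16668. Total 16668.
Order B = (A_1 ((A_2 A_3) A_4)): (A_2 A_3): 146×2 by 2×9 → 146×9, cost 146·2·9 = 2628; ((A_2 A_3) A_4): 146×9 by 9×10 → 146×10, cost 146·9·10 = 13140; cumulative 15768; (A_1 ((A_2 A_3) A_4)): 10×146 by 146×10 → 10×10, cost 10·146·10 = 14600; cumulative 30368. Total 30368.
Difference: |16668 − 30368| = 13700.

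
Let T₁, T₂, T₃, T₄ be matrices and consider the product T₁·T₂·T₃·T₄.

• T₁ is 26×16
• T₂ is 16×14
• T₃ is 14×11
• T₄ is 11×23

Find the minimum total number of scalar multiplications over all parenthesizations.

13618

Adjacent pairs: T₁T₂ = 26·16·14 = 5824; T₂T₃ = 16·14·11 = 2464; T₃T₄ = 14·11·23 = 3542.
Length 3: T₁..T₃: k=1: 0+2464+26·16·11=7040; k=2: 5824+0+26·14·11=9828 → min 7040 | T₂..T₄: k=2: 0+3542+16·14·23=8694; k=3: 2464+0+16·11·23=6512 → min 6512.
Length 4: T₁..T₄: k=1: 0+6512+26·16·23=16080; k=2: 5824+3542+26·14·23=17738; k=3: 7040+0+26·11·23=13618 → min 13618.
Optimal order: ((T₁·(T₂·T₃))·T₄) with cost 13618.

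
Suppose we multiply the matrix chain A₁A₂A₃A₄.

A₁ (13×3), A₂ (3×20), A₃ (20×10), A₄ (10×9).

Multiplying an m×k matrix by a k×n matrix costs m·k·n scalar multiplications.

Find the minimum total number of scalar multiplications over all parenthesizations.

1221

Adjacent pairs: A₁A₂ = 13·3·20 = 780; A₂A₃ = 3·20·10 = 600; A₃A₄ = 20·10·9 = 1800.
Length 3: A₁..A₃: k=1: 0+600+13·3·10=990; k=2: 780+0+13·20·10=3380 → min 990 | A₂..A₄: k=2: 0+1800+3·20·9=2340; k=3: 600+0+3·10·9=870 → min 870.
Length 4: A₁..A₄: k=1: 0+870+13·3·9=1221; k=2: 780+1800+13·20·9=4920; k=3: 990+0+13·10·9=2160 → min 1221.
Optimal order: (A₁((A₂A₃)A₄)) with cost 1221.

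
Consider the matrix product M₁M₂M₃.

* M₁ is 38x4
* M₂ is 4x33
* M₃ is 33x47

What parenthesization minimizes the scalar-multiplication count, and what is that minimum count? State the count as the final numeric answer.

13348

(M₁(M₂M₃)): cost 13348.
((M₁M₂)M₃): cost 63954.
Optimal: (M₁(M₂M₃)) with cost 13348.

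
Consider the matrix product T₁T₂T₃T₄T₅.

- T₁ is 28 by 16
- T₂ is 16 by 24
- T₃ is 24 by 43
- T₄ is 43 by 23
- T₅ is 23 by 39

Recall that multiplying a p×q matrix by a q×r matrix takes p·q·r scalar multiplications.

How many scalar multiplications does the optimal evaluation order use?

Adjacent pairs: T₁T₂ = 28·16·24 = 10752; T₂T₃ = 16·24·43 = 16512; T₃T₄ = 24·43·23 = 23736; T₄T₅ = 43·23·39 = 38571.
Length 3: T₁..T₃: k=1: 0+16512+28·16·43=35776; k=2: 10752+0+28·24·43=39648 → min 35776 | T₂..T₄: k=2: 0+23736+16·24·23=32568; k=3: 16512+0+16·43·23=32336 → min 32336 | T₃..T₅: k=3: 0+38571+24·43·39=78819; k=4: 23736+0+24·23·39=45264 → min 45264.
Length 4: T₁..T₄: k=1: 0+32336+28·16·23=42640; k=2: 10752+23736+28·24·23=49944; k=3: 35776+0+28·43·23=63468 → min 42640 | T₂..T₅: k=2: 0+45264+16·24·39=60240; k=3: 16512+38571+16·43·39=81915; k=4: 32336+0+16·23·39=46688 → min 46688.
Length 5: T₁..T₅: k=1: 0+46688+28·16·39=64160; k=2: 10752+45264+28·24·39=82224; k=3: 35776+38571+28·43·39=121303; k=4: 42640+0+28·23·39=67756 → min 64160.
Optimal order: (T₁(((T₂T₃)T₄)T₅)) with cost 64160.

64160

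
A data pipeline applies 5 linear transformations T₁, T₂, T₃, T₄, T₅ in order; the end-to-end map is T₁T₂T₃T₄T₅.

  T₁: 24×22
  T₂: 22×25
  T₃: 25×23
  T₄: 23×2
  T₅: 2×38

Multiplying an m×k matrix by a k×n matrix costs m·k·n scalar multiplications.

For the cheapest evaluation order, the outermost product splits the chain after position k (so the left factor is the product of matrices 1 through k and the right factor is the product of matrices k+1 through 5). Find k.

Adjacent pairs: T₁T₂ = 24·22·25 = 13200; T₂T₃ = 22·25·23 = 12650; T₃T₄ = 25·23·2 = 1150; T₄T₅ = 23·2·38 = 1748.
Length 3: T₁..T₃: k=1: 0+12650+24·22·23=24794; k=2: 13200+0+24·25·23=27000 → min 24794 | T₂..T₄: k=2: 0+1150+22·25·2=2250; k=3: 12650+0+22·23·2=13662 → min 2250 | T₃..T₅: k=3: 0+1748+25·23·38=23598; k=4: 1150+0+25·2·38=3050 → min 3050.
Length 4: T₁..T₄: k=1: 0+2250+24·22·2=3306; k=2: 13200+1150+24·25·2=15550; k=3: 24794+0+24·23·2=25898 → min 3306 | T₂..T₅: k=2: 0+3050+22·25·38=23950; k=3: 12650+1748+22·23·38=33626; k=4: 2250+0+22·2·38=3922 → min 3922.
Top-level splits: k=1: (T₁..T₁)·(T₂..T₅) → 0+3922+24·22·38 = 23986; k=2: (T₁..T₂)·(T₃..T₅) → 13200+3050+24·25·38 = 39050; k=3: (T₁..T₃)·(T₄..T₅) → 24794+1748+24·23·38 = 47518; k=4: (T₁..T₄)·(T₅..T₅) → 3306+0+24·2·38 = 5130.
Best split is after T₄, i.e. k = 4.

4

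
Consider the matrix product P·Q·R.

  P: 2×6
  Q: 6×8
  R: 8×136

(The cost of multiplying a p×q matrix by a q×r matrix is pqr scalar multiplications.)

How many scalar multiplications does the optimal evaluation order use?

2272

Order (P·(Q·R)): (Q·R): 6×8 by 8×136 → 6×136, cost 6·8·136 = 6528; (P·(Q·R)): 2×6 by 6×136 → 2×136, cost 2·6·136 = 1632; cumulative 8160. Total 8160.
Order ((P·Q)·R): (P·Q): 2×6 by 6×8 → 2×8, cost 2·6·8 = 96; ((P·Q)·R): 2×8 by 8×136 → 2×136, cost 2·8·136 = 2176; cumulative 2272. Total 2272.
Minimum: 2272.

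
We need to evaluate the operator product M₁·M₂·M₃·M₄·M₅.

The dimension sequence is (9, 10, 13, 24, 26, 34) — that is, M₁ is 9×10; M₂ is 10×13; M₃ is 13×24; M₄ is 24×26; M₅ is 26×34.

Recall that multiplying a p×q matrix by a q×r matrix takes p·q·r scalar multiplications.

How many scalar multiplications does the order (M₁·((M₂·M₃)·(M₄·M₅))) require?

35556

(M₂·M₃): 10×13 by 13×24 → 10×24, cost 10·13·24 = 3120
(M₄·M₅): 24×26 by 26×34 → 24×34, cost 24·26·34 = 21216
((M₂·M₃)·(M₄·M₅)): 10×24 by 24×34 → 10×34, cost 10·24·34 = 8160; cumulative 32496
(M₁·((M₂·M₃)·(M₄·M₅))): 9×10 by 10×34 → 9×34, cost 9·10·34 = 3060; cumulative 35556
Total: 35556 scalar multiplications.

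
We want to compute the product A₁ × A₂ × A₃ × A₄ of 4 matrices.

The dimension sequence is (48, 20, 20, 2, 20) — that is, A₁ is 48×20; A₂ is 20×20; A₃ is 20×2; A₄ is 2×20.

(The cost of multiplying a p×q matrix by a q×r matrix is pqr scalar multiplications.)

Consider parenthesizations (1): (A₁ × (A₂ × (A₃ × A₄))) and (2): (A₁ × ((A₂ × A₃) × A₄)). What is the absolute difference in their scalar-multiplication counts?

Order (1) = (A₁ × (A₂ × (A₃ × A₄))): (A₃ × A₄): 20×2 by 2×20 → 20×20, cost 20·2·20 = 800; (A₂ × (A₃ × A₄)): 20×20 by 20×20 → 20×20, cost 20·20·20 = 8000; cumulative 8800; (A₁ × (A₂ × (A₃ × A₄))): 48×20 by 20×20 → 48×20, cost 48·20·20 = 19200; cumulative 28000. Total 28000.
Order (2) = (A₁ × ((A₂ × A₃) × A₄)): (A₂ × A₃): 20×20 by 20×2 → 20×2, cost 20·20·2 = 800; ((A₂ × A₃) × A₄): 20×2 by 2×20 → 20×20, cost 20·2·20 = 800; cumulative 1600; (A₁ × ((A₂ × A₃) × A₄)): 48×20 by 20×20 → 48×20, cost 48·20·20 = 19200; cumulative 20800. Total 20800.
Difference: |28000 − 20800| = 7200.

7200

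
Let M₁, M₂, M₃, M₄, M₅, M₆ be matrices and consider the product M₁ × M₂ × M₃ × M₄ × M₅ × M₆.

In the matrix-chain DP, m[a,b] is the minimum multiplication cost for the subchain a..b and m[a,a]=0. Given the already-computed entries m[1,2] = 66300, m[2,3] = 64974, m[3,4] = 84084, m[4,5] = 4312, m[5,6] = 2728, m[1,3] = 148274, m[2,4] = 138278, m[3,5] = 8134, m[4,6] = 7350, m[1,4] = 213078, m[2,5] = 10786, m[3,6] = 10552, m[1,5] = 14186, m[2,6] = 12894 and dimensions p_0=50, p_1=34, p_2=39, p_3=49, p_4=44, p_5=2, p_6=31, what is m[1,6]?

17286

m[1,6] = min over k∈[1,5] of m[1,k]+m[k+1,6]+p_{0}·p_k·p_{6}.
k=1: 0 + 12894 + 50·34·31 = 65594; k=2: 66300 + 10552 + 50·39·31 = 137302; k=3: 148274 + 7350 + 50·49·31 = 231574; k=4: 213078 + 2728 + 50·44·31 = 284006; k=5: 14186 + 0 + 50·2·31 = 17286.
Minimum: 17286 at k=5.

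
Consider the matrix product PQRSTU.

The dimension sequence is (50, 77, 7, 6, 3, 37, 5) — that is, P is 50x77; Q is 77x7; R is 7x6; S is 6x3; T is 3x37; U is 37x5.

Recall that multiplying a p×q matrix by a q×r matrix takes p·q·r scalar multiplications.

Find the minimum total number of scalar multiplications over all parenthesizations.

Adjacent pairs: PQ = 50·77·7 = 26950; QR = 77·7·6 = 3234; RS = 7·6·3 = 126; ST = 6·3·37 = 666; TU = 3·37·5 = 555.
Length 3: P..R: k=1: 0+3234+50·77·6=26334; k=2: 26950+0+50·7·6=29050 → min 26334 | Q..S: k=2: 0+126+77·7·3=1743; k=3: 3234+0+77·6·3=4620 → min 1743 | R..T: k=3: 0+666+7·6·37=2220; k=4: 126+0+7·3·37=903 → min 903 | S..U: k=4: 0+555+6·3·5=645; k=5: 666+0+6·37·5=1776 → min 645.
Length 4: P..S: k=1: 0+1743+50·77·3=13293; k=2: 26950+126+50·7·3=28126; k=3: 26334+0+50·6·3=27234 → min 13293 | Q..T: k=2: 0+903+77·7·37=20846; k=3: 3234+666+77·6·37=20994; k=4: 1743+0+77·3·37=10290 → min 10290 | R..U: k=3: 0+645+7·6·5=855; k=4: 126+555+7·3·5=786; k=5: 903+0+7·37·5=2198 → min 786.
Length 5: P..T: k=1: 0+10290+50·77·37=152740; k=2: 26950+903+50·7·37=40803; k=3: 26334+666+50·6·37=38100; k=4: 13293+0+50·3·37=18843 → min 18843 | Q..U: k=2: 0+786+77·7·5=3481; k=3: 3234+645+77·6·5=6189; k=4: 1743+555+77·3·5=3453; k=5: 10290+0+77·37·5=24535 → min 3453.
Length 6: P..U: k=1: 0+3453+50·77·5=22703; k=2: 26950+786+50·7·5=29486; k=3: 26334+645+50·6·5=28479; k=4: 13293+555+50·3·5=14598; k=5: 18843+0+50·37·5=28093 → min 14598.
Optimal order: ((P(Q(RS)))(TU)) with cost 14598.

14598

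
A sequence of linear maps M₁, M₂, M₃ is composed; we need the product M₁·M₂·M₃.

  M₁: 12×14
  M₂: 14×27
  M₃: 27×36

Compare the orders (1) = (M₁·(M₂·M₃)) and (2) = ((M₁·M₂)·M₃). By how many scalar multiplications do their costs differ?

Order (1) = (M₁·(M₂·M₃)): (M₂·M₃): 14×27 by 27×36 → 14×36, cost 14·27·36 = 13608; (M₁·(M₂·M₃)): 12×14 by 14×36 → 12×36, cost 12·14·36 = 6048; cumulative 19656. Total 19656.
Order (2) = ((M₁·M₂)·M₃): (M₁·M₂): 12×14 by 14×27 → 12×27, cost 12·14·27 = 4536; ((M₁·M₂)·M₃): 12×27 by 27×36 → 12×36, cost 12·27·36 = 11664; cumulative 16200. Total 16200.
Difference: |19656 − 16200| = 3456.

3456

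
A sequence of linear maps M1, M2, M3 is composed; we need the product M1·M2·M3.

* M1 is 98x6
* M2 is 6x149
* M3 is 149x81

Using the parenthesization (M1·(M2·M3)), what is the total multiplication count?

120042

(M2·M3): 6×149 by 149×81 → 6×81, cost 6·149·81 = 72414
(M1·(M2·M3)): 98×6 by 6×81 → 98×81, cost 98·6·81 = 47628; cumulative 120042
Total: 120042 scalar multiplications.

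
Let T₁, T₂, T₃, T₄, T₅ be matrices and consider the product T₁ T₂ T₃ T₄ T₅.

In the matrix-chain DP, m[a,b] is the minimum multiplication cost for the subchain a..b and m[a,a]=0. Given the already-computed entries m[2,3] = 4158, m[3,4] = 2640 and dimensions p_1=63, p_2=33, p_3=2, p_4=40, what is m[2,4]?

m[2,4] = min over k∈[2,3] of m[2,k]+m[k+1,4]+p_{1}·p_k·p_{4}.
k=2: 0 + 2640 + 63·33·40 = 85800; k=3: 4158 + 0 + 63·2·40 = 9198.
Minimum: 9198 at k=3.

9198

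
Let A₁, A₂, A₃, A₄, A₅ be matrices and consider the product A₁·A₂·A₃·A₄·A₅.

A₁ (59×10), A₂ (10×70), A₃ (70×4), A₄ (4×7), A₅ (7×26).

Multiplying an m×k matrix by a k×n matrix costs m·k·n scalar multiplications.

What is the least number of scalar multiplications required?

Adjacent pairs: A₁A₂ = 59·10·70 = 41300; A₂A₃ = 10·70·4 = 2800; A₃A₄ = 70·4·7 = 1960; A₄A₅ = 4·7·26 = 728.
Length 3: A₁..A₃: k=1: 0+2800+59·10·4=5160; k=2: 41300+0+59·70·4=57820 → min 5160 | A₂..A₄: k=2: 0+1960+10·70·7=6860; k=3: 2800+0+10·4·7=3080 → min 3080 | A₃..A₅: k=3: 0+728+70·4·26=8008; k=4: 1960+0+70·7·26=14700 → min 8008.
Length 4: A₁..A₄: k=1: 0+3080+59·10·7=7210; k=2: 41300+1960+59·70·7=72170; k=3: 5160+0+59·4·7=6812 → min 6812 | A₂..A₅: k=2: 0+8008+10·70·26=26208; k=3: 2800+728+10·4·26=4568; k=4: 3080+0+10·7·26=4900 → min 4568.
Length 5: A₁..A₅: k=1: 0+4568+59·10·26=19908; k=2: 41300+8008+59·70·26=156688; k=3: 5160+728+59·4·26=12024; k=4: 6812+0+59·7·26=17550 → min 12024.
Optimal order: ((A₁·(A₂·A₃))·(A₄·A₅)) with cost 12024.

12024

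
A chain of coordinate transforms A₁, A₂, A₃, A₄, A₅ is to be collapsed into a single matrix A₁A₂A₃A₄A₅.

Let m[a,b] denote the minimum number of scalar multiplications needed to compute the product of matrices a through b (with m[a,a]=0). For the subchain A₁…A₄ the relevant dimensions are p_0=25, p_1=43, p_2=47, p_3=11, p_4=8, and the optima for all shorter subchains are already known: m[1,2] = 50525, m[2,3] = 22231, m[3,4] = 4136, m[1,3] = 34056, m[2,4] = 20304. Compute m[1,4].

28904

m[1,4] = min over k∈[1,3] of m[1,k]+m[k+1,4]+p_{0}·p_k·p_{4}.
k=1: 0 + 20304 + 25·43·8 = 28904; k=2: 50525 + 4136 + 25·47·8 = 64061; k=3: 34056 + 0 + 25·11·8 = 36256.
Minimum: 28904 at k=1.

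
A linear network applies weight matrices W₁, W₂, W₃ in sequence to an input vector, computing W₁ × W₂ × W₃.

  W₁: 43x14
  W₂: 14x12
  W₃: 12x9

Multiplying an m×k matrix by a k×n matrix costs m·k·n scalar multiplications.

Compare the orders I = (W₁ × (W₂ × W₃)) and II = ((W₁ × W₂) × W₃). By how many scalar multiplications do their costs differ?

Order I = (W₁ × (W₂ × W₃)): (W₂ × W₃): 14×12 by 12×9 → 14×9, cost 14·12·9 = 1512; (W₁ × (W₂ × W₃)): 43×14 by 14×9 → 43×9, cost 43·14·9 = 5418; cumulative 6930. Total 6930.
Order II = ((W₁ × W₂) × W₃): (W₁ × W₂): 43×14 by 14×12 → 43×12, cost 43·14·12 = 7224; ((W₁ × W₂) × W₃): 43×12 by 12×9 → 43×9, cost 43·12·9 = 4644; cumulative 11868. Total 11868.
Difference: |6930 − 11868| = 4938.

4938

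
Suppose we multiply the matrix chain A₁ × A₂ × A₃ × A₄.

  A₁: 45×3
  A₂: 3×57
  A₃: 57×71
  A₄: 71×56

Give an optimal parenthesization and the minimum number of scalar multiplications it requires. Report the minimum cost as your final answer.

Adjacent pairs: A₁A₂ = 45·3·57 = 7695; A₂A₃ = 3·57·71 = 12141; A₃A₄ = 57·71·56 = 226632.
Length 3: A₁..A₃: k=1: 0+12141+45·3·71=21726; k=2: 7695+0+45·57·71=189810 → min 21726 | A₂..A₄: k=2: 0+226632+3·57·56=236208; k=3: 12141+0+3·71·56=24069 → min 24069.
Length 4: A₁..A₄: k=1: 0+24069+45·3·56=31629; k=2: 7695+226632+45·57·56=377967; k=3: 21726+0+45·71·56=200646 → min 31629.
Optimal parenthesization: (A₁ × ((A₂ × A₃) × A₄)) with cost 31629.

31629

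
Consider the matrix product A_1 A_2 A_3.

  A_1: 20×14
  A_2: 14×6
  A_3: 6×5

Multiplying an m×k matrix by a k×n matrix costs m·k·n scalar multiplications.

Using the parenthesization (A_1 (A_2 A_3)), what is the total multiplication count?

1820

(A_2 A_3): 14×6 by 6×5 → 14×5, cost 14·6·5 = 420
(A_1 (A_2 A_3)): 20×14 by 14×5 → 20×5, cost 20·14·5 = 1400; cumulative 1820
Total: 1820 scalar multiplications.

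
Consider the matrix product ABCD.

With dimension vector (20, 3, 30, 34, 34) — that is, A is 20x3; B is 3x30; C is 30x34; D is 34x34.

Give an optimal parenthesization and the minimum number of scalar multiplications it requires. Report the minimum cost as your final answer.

Adjacent pairs: AB = 20·3·30 = 1800; BC = 3·30·34 = 3060; CD = 30·34·34 = 34680.
Length 3: A..C: k=1: 0+3060+20·3·34=5100; k=2: 1800+0+20·30·34=22200 → min 5100 | B..D: k=2: 0+34680+3·30·34=37740; k=3: 3060+0+3·34·34=6528 → min 6528.
Length 4: A..D: k=1: 0+6528+20·3·34=8568; k=2: 1800+34680+20·30·34=56880; k=3: 5100+0+20·34·34=28220 → min 8568.
Optimal parenthesization: (A((BC)D)) with cost 8568.

8568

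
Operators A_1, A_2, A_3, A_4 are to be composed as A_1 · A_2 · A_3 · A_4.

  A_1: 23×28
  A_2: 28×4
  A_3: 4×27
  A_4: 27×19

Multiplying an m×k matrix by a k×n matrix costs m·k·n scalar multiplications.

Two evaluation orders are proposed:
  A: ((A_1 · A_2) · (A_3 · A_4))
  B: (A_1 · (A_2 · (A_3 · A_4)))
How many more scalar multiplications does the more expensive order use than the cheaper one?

10040

Order A = ((A_1 · A_2) · (A_3 · A_4)): (A_1 · A_2): 23×28 by 28×4 → 23×4, cost 23·28·4 = 2576; (A_3 · A_4): 4×27 by 27×19 → 4×19, cost 4·27·19 = 2052; ((A_1 · A_2) · (A_3 · A_4)): 23×4 by 4×19 → 23×19, cost 23·4·19 = 1748; cumulative 6376. Total 6376.
Order B = (A_1 · (A_2 · (A_3 · A_4))): (A_3 · A_4): 4×27 by 27×19 → 4×19, cost 4·27·19 = 2052; (A_2 · (A_3 · A_4)): 28×4 by 4×19 → 28×19, cost 28·4·19 = 2128; cumulative 4180; (A_1 · (A_2 · (A_3 · A_4))): 23×28 by 28×19 → 23×19, cost 23·28·19 = 12236; cumulative 16416. Total 16416.
Difference: |6376 − 16416| = 10040.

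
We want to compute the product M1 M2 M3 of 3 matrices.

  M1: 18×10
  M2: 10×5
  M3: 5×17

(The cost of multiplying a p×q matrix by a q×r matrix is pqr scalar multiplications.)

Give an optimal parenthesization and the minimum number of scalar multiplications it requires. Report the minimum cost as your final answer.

(M1 (M2 M3)): cost 3910.
((M1 M2) M3): cost 2430.
Optimal: ((M1 M2) M3) with cost 2430.

2430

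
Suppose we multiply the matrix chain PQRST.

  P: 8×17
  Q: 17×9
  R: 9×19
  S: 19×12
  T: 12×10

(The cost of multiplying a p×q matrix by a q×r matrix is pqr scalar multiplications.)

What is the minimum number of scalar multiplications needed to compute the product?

5076

Adjacent pairs: PQ = 8·17·9 = 1224; QR = 17·9·19 = 2907; RS = 9·19·12 = 2052; ST = 19·12·10 = 2280.
Length 3: P..R: k=1: 0+2907+8·17·19=5491; k=2: 1224+0+8·9·19=2592 → min 2592 | Q..S: k=2: 0+2052+17·9·12=3888; k=3: 2907+0+17·19·12=6783 → min 3888 | R..T: k=3: 0+2280+9·19·10=3990; k=4: 2052+0+9·12·10=3132 → min 3132.
Length 4: P..S: k=1: 0+3888+8·17·12=5520; k=2: 1224+2052+8·9·12=4140; k=3: 2592+0+8·19·12=4416 → min 4140 | Q..T: k=2: 0+3132+17·9·10=4662; k=3: 2907+2280+17·19·10=8417; k=4: 3888+0+17·12·10=5928 → min 4662.
Length 5: P..T: k=1: 0+4662+8·17·10=6022; k=2: 1224+3132+8·9·10=5076; k=3: 2592+2280+8·19·10=6392; k=4: 4140+0+8·12·10=5100 → min 5076.
Optimal order: ((PQ)((RS)T)) with cost 5076.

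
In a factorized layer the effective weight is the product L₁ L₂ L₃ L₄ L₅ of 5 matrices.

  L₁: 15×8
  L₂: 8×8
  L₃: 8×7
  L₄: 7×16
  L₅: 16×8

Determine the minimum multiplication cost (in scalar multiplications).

2752

Adjacent pairs: L₁L₂ = 15·8·8 = 960; L₂L₃ = 8·8·7 = 448; L₃L₄ = 8·7·16 = 896; L₄L₅ = 7·16·8 = 896.
Length 3: L₁..L₃: k=1: 0+448+15·8·7=1288; k=2: 960+0+15·8·7=1800 → min 1288 | L₂..L₄: k=2: 0+896+8·8·16=1920; k=3: 448+0+8·7·16=1344 → min 1344 | L₃..L₅: k=3: 0+896+8·7·8=1344; k=4: 896+0+8·16·8=1920 → min 1344.
Length 4: L₁..L₄: k=1: 0+1344+15·8·16=3264; k=2: 960+896+15·8·16=3776; k=3: 1288+0+15·7·16=2968 → min 2968 | L₂..L₅: k=2: 0+1344+8·8·8=1856; k=3: 448+896+8·7·8=1792; k=4: 1344+0+8·16·8=2368 → min 1792.
Length 5: L₁..L₅: k=1: 0+1792+15·8·8=2752; k=2: 960+1344+15·8·8=3264; k=3: 1288+896+15·7·8=3024; k=4: 2968+0+15·16·8=4888 → min 2752.
Optimal order: (L₁ ((L₂ L₃) (L₄ L₅))) with cost 2752.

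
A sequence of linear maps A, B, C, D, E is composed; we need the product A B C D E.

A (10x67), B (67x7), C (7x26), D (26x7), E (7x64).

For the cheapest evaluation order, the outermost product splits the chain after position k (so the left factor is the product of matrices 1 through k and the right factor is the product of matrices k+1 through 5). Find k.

4

Adjacent pairs: AB = 10·67·7 = 4690; BC = 67·7·26 = 12194; CD = 7·26·7 = 1274; DE = 26·7·64 = 11648.
Length 3: A..C: k=1: 0+12194+10·67·26=29614; k=2: 4690+0+10·7·26=6510 → min 6510 | B..D: k=2: 0+1274+67·7·7=4557; k=3: 12194+0+67·26·7=24388 → min 4557 | C..E: k=3: 0+11648+7·26·64=23296; k=4: 1274+0+7·7·64=4410 → min 4410.
Length 4: A..D: k=1: 0+4557+10·67·7=9247; k=2: 4690+1274+10·7·7=6454; k=3: 6510+0+10·26·7=8330 → min 6454 | B..E: k=2: 0+4410+67·7·64=34426; k=3: 12194+11648+67·26·64=135330; k=4: 4557+0+67·7·64=34573 → min 34426.
Top-level splits: k=1: (A..A)·(B..E) → 0+34426+10·67·64 = 77306; k=2: (A..B)·(C..E) → 4690+4410+10·7·64 = 13580; k=3: (A..C)·(D..E) → 6510+11648+10·26·64 = 34798; k=4: (A..D)·(E..E) → 6454+0+10·7·64 = 10934.
Best split is after D, i.e. k = 4.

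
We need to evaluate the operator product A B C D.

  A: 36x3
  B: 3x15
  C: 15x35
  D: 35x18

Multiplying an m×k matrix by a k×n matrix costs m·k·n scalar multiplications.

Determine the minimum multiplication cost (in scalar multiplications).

Adjacent pairs: AB = 36·3·15 = 1620; BC = 3·15·35 = 1575; CD = 15·35·18 = 9450.
Length 3: A..C: k=1: 0+1575+36·3·35=5355; k=2: 1620+0+36·15·35=20520 → min 5355 | B..D: k=2: 0+9450+3·15·18=10260; k=3: 1575+0+3·35·18=3465 → min 3465.
Length 4: A..D: k=1: 0+3465+36·3·18=5409; k=2: 1620+9450+36·15·18=20790; k=3: 5355+0+36·35·18=28035 → min 5409.
Optimal order: (A ((B C) D)) with cost 5409.

5409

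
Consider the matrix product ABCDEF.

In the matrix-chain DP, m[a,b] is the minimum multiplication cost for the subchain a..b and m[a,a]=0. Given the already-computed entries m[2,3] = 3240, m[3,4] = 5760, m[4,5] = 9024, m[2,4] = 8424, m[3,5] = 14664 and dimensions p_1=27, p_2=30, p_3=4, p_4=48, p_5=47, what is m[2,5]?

m[2,5] = min over k∈[2,4] of m[2,k]+m[k+1,5]+p_{1}·p_k·p_{5}.
k=2: 0 + 14664 + 27·30·47 = 52734; k=3: 3240 + 9024 + 27·4·47 = 17340; k=4: 8424 + 0 + 27·48·47 = 69336.
Minimum: 17340 at k=3.

17340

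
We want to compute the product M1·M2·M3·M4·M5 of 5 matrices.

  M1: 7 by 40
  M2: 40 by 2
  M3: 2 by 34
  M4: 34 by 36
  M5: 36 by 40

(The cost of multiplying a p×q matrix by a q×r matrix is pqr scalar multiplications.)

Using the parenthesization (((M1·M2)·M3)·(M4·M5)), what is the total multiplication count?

59516

(M1·M2): 7×40 by 40×2 → 7×2, cost 7·40·2 = 560
((M1·M2)·M3): 7×2 by 2×34 → 7×34, cost 7·2·34 = 476; cumulative 1036
(M4·M5): 34×36 by 36×40 → 34×40, cost 34·36·40 = 48960
(((M1·M2)·M3)·(M4·M5)): 7×34 by 34×40 → 7×40, cost 7·34·40 = 9520; cumulative 59516
Total: 59516 scalar multiplications.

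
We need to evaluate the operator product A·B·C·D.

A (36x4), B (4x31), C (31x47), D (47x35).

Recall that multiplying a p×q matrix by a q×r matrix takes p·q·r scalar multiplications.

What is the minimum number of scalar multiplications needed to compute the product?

Adjacent pairs: AB = 36·4·31 = 4464; BC = 4·31·47 = 5828; CD = 31·47·35 = 50995.
Length 3: A..C: k=1: 0+5828+36·4·47=12596; k=2: 4464+0+36·31·47=56916 → min 12596 | B..D: k=2: 0+50995+4·31·35=55335; k=3: 5828+0+4·47·35=12408 → min 12408.
Length 4: A..D: k=1: 0+12408+36·4·35=17448; k=2: 4464+50995+36·31·35=94519; k=3: 12596+0+36·47·35=71816 → min 17448.
Optimal order: (A·((B·C)·D)) with cost 17448.

17448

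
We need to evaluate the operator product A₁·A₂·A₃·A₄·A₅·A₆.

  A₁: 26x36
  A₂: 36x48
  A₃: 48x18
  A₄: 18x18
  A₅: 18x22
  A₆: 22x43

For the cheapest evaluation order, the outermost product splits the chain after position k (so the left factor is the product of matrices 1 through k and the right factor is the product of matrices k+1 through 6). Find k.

Adjacent pairs: A₁A₂ = 26·36·48 = 44928; A₂A₃ = 36·48·18 = 31104; A₃A₄ = 48·18·18 = 15552; A₄A₅ = 18·18·22 = 7128; A₅A₆ = 18·22·43 = 17028.
Length 3: A₁..A₃: k=1: 0+31104+26·36·18=47952; k=2: 44928+0+26·48·18=67392 → min 47952 | A₂..A₄: k=2: 0+15552+36·48·18=46656; k=3: 31104+0+36·18·18=42768 → min 42768 | A₃..A₅: k=3: 0+7128+48·18·22=26136; k=4: 15552+0+48·18·22=34560 → min 26136 | A₄..A₆: k=4: 0+17028+18·18·43=30960; k=5: 7128+0+18·22·43=24156 → min 24156.
Length 4: A₁..A₄: k=1: 0+42768+26·36·18=59616; k=2: 44928+15552+26·48·18=82944; k=3: 47952+0+26·18·18=56376 → min 56376 | A₂..A₅: k=2: 0+26136+36·48·22=64152; k=3: 31104+7128+36·18·22=52488; k=4: 42768+0+36·18·22=57024 → min 52488 | A₃..A₆: k=3: 0+24156+48·18·43=61308; k=4: 15552+17028+48·18·43=69732; k=5: 26136+0+48·22·43=71544 → min 61308.
Length 5: A₁..A₅: k=1: 0+52488+26·36·22=73080; k=2: 44928+26136+26·48·22=98520; k=3: 47952+7128+26·18·22=65376; k=4: 56376+0+26·18·22=66672 → min 65376 | A₂..A₆: k=2: 0+61308+36·48·43=135612; k=3: 31104+24156+36·18·43=83124; k=4: 42768+17028+36·18·43=87660; k=5: 52488+0+36·22·43=86544 → min 83124.
Top-level splits: k=1: (A₁..A₁)·(A₂..A₆) → 0+83124+26·36·43 = 123372; k=2: (A₁..A₂)·(A₃..A₆) → 44928+61308+26·48·43 = 159900; k=3: (A₁..A₃)·(A₄..A₆) → 47952+24156+26·18·43 = 92232; k=4: (A₁..A₄)·(A₅..A₆) → 56376+17028+26·18·43 = 93528; k=5: (A₁..A₅)·(A₆..A₆) → 65376+0+26·22·43 = 89972.
Best split is after A₅, i.e. k = 5.

5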